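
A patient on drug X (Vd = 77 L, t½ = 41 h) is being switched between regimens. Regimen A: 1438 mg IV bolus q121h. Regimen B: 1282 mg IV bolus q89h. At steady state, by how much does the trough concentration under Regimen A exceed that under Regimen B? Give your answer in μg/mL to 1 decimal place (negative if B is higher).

-2.0 μg/mL

Regimen A: f = (1/2)^(121/41) ≈ 0.1293; Cmin,ss = (1438/77)·f/(1−f) ≈ 2.773 μg/mL.
Regimen B: f = (1/2)^(89/41) ≈ 0.2221; Cmin,ss = (1282/77)·f/(1−f) ≈ 4.754 μg/mL.
Difference ≈ 2.773 − 4.754 ≈ -1.981 μg/mL.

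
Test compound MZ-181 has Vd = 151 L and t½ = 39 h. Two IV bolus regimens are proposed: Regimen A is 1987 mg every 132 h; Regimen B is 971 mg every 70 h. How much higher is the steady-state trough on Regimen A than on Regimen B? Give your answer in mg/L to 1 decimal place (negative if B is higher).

-1.2 mg/L

Regimen A: f = (1/2)^(132/39) ≈ 0.0957; Cmin,ss = (1987/151)·f/(1−f) ≈ 1.393 mg/L.
Regimen B: f = (1/2)^(70/39) ≈ 0.2882; Cmin,ss = (971/151)·f/(1−f) ≈ 2.604 mg/L.
Difference ≈ 1.393 − 2.604 ≈ -1.211 mg/L.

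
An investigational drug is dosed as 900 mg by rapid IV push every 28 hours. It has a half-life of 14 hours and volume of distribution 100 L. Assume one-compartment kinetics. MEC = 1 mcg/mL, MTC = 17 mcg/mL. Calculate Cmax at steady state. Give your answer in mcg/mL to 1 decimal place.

12.0 mcg/mL

τ = 28 h = 2 half-lives, so f = (1/2)^2 = 0.25.
Accumulation ratio R = 1/(1 − f) = 1/0.75 = 4/3.
Single-dose peak C₀ = D/Vd = 900/100 = 9 mcg/mL.
Steady-state peak Cmax,ss = C₀·R = 9 × 4/3 ≈ 12.000 mcg/mL.
Peak 12.0 mcg/mL vs MTC 17 mcg/mL: below toxic threshold.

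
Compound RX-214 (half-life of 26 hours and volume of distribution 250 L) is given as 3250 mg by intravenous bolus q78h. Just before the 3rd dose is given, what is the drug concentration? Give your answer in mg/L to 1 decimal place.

1.8 mg/L

f = (1/2)^(τ/t½) = (1/2)^(78/26) ≈ 0.1250.
C₀ = D/Vd = 3250/250 ≈ 13.000 mg/L.
Before the 3rd dose, 2 doses have been given. Superposition: Cmin = C₀·(f + f²).
≈ 13.000 × (0.1250 + 0.0156) ≈ 13.000 × 0.1406 ≈ 1.828 mg/L.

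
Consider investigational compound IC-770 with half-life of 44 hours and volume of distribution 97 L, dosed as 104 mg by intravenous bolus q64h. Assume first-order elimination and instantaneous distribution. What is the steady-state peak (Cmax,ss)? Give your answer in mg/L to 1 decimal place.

Over one 64-h interval, 64/44 ≈ 1.4545 half-lives elapse, leaving f ≈ 0.3649 of each dose.
At steady state, accumulation factor R = 1/(1 − e^(−kτ)) ≈ 1.5746.
Single-dose peak C₀ = D/Vd = 104/97 ≈ 1.072 mg/L.
Cmax,ss = C₀/(1 − f) ≈ 1.072/0.6351 ≈ 1.688 mg/L.

1.7 mg/L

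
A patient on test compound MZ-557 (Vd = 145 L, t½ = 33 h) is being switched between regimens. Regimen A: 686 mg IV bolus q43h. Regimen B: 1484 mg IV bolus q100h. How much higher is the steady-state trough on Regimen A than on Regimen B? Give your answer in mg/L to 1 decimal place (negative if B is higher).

Regimen A: f = (1/2)^(43/33) ≈ 0.4053; Cmin,ss = (686/145)·f/(1−f) ≈ 3.224 mg/L.
Regimen B: f = (1/2)^(100/33) ≈ 0.1224; Cmin,ss = (1484/145)·f/(1−f) ≈ 1.427 mg/L.
Difference ≈ 3.224 − 1.427 ≈ 1.797 mg/L.

1.8 mg/L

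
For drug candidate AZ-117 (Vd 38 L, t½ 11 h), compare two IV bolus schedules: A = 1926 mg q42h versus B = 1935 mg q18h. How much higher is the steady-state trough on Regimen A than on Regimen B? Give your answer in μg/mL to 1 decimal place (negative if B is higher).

-20.3 μg/mL

Regimen A: f = (1/2)^(42/11) ≈ 0.0709; Cmin,ss = (1926/38)·f/(1−f) ≈ 3.868 μg/mL.
Regimen B: f = (1/2)^(18/11) ≈ 0.3217; Cmin,ss = (1935/38)·f/(1−f) ≈ 24.151 μg/mL.
Difference ≈ 3.868 − 24.151 ≈ -20.283 μg/mL.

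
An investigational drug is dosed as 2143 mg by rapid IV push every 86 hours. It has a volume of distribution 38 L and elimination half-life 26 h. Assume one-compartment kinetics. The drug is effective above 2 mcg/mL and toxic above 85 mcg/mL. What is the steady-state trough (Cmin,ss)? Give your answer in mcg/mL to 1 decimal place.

6.3 mcg/mL

τ/t½ = 86/26 ≈ 3.3077, so fraction remaining f = (1/2)^(86/26) ≈ 0.1010.
Accumulation ratio R = 1/(1 − f) ≈ 1/0.8990 ≈ 1.1123.
Each bolus raises the concentration by D/Vd = 2143/38 ≈ 56.395 mcg/mL.
Steady-state peak Cmax,ss = C₀·R ≈ 56.395 × 1.1123 ≈ 62.728 mcg/mL.
One interval later, Cmin,ss = Cmax,ss·e^(−kτ) ≈ 62.728 × 0.1010 ≈ 6.336 mcg/mL.
Trough 6.3 mcg/mL vs MEC 2 mcg/mL: adequate.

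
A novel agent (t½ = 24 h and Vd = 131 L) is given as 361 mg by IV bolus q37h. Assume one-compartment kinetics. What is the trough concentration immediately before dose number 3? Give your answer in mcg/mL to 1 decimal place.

1.3 mcg/mL

f = (1/2)^(τ/t½) = (1/2)^(37/24) ≈ 0.3435.
C₀ = D/Vd = 361/131 ≈ 2.756 mcg/mL.
Before the 3rd dose, 2 doses have been given. Superposition: Cmin = C₀·(f + f²).
≈ 2.756 × (0.3435 + 0.1180) ≈ 2.756 × 0.4615 ≈ 1.272 mcg/mL.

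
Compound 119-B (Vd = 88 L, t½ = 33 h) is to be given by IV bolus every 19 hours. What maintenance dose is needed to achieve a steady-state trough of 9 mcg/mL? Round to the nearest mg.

τ/t½ = 19/33 ≈ 0.57576, so f = (1/2)^(19/33) ≈ 0.670934.
Cmin,ss = (D/Vd)·f/(1−f), so D = Cmin,ss·Vd·(1−f)/f.
D = 9 × 88 × (1−f)/f ≈ 9 × 88 × 0.49046 ≈ 388.44 mg.

388 mg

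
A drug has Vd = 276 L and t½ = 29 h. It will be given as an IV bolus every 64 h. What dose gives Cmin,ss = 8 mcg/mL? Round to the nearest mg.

τ/t½ = 64/29 ≈ 2.2069, so f = (1/2)^(64/29) ≈ 0.216600.
Cmin,ss = (D/Vd)·f/(1−f), so D = Cmin,ss·Vd·(1−f)/f.
D = 8 × 276 × (1−f)/f ≈ 8 × 276 × 3.61681 ≈ 7985.92 mg.

7986 mg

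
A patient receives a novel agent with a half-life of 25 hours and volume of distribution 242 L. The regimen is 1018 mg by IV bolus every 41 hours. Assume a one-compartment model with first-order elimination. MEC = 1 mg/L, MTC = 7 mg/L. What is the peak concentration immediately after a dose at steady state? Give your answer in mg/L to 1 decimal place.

τ/t½ = 41/25 ≈ 1.64, so fraction remaining f = (1/2)^(41/25) ≈ 0.3209.
At steady state, accumulation factor R = 1/(1 − e^(−kτ)) ≈ 1.4725.
Each bolus raises the concentration by D/Vd = 1018/242 ≈ 4.207 mg/L.
Cmax,ss = C₀/(1 − f) ≈ 4.207/0.6791 ≈ 6.195 mg/L.
Peak 6.2 mg/L vs MTC 7 mg/L: below toxic threshold.

6.2 mg/L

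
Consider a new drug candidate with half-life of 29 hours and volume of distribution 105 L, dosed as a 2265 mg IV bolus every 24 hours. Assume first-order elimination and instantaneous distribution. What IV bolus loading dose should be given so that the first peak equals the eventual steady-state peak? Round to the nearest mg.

f = (1/2)^(24/29) ≈ 0.563471; accumulation ratio R = 1/(1−f) ≈ 2.29080.
Loading dose to hit Cmax,ss on first dose: D_load = D_maint·R ≈ 2265 × 2.29080 ≈ 5188.66 mg.

5189 mg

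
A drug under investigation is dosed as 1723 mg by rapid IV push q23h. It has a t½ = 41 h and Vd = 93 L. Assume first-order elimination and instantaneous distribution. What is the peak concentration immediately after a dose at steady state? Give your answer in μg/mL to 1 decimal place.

57.5 μg/mL

k = ln2/t½ = ln2/41 ≈ 0.016906 h⁻¹; fraction remaining f = e^(−kτ) = e^(−0.016906×23) ≈ 0.6778.
Accumulation ratio R = 1/(1 − f) ≈ 1/0.3222 ≈ 3.1037.
Each bolus raises the concentration by D/Vd = 1723/93 ≈ 18.527 μg/mL.
Steady-state peak Cmax,ss = C₀·R ≈ 18.527 × 3.1037 ≈ 57.502 μg/mL.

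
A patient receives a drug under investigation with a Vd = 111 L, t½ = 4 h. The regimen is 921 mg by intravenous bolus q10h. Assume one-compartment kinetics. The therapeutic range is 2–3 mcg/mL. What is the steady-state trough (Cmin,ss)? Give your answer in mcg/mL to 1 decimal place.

1.8 mcg/mL

τ/t½ = 10/4 ≈ 2.5, so fraction remaining f = (1/2)^(10/4) ≈ 0.1768.
At steady state, accumulation factor R = 1/(1 − e^(−kτ)) ≈ 1.2148.
Each bolus raises the concentration by D/Vd = 921/111 ≈ 8.297 mcg/mL.
Cmax,ss = C₀/(1 − f) ≈ 8.297/0.8232 ≈ 10.079 mcg/mL.
One interval later, Cmin,ss = Cmax,ss·e^(−kτ) ≈ 10.079 × 0.1768 ≈ 1.782 mcg/mL.
Trough 1.8 mcg/mL vs MEC 2 mcg/mL: subtherapeutic.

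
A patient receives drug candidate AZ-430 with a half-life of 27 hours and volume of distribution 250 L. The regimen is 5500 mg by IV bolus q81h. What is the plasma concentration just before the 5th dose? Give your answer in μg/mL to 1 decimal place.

3.1 μg/mL

f = (1/2)^(τ/t½) = (1/2)^(81/27) ≈ 0.1250.
C₀ = D/Vd = 5500/250 ≈ 22.000 μg/mL.
Before the 5th dose, 4 doses have been given. Superposition: Cmin = C₀·(f + f² + … + f^4).
≈ 22.000 × (0.1250 + 0.0156 + 0.0020 + 0.0002) ≈ 22.000 × 0.1428 ≈ 3.142 μg/mL.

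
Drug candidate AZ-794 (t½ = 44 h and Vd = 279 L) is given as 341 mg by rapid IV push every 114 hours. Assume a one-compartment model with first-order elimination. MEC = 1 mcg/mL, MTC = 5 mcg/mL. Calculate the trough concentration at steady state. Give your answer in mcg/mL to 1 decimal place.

0.2 mcg/mL

Over one 114-h interval, 114/44 ≈ 2.5909 half-lives elapse, leaving f ≈ 0.1660 of each dose.
At steady state, accumulation factor R = 1/(1 − e^(−kτ)) ≈ 1.1990.
Single-dose peak C₀ = D/Vd = 341/279 ≈ 1.222 mcg/mL.
Steady-state peak Cmax,ss = C₀·R ≈ 1.222 × 1.1990 ≈ 1.465 mcg/mL.
One interval later, Cmin,ss = Cmax,ss·e^(−kτ) ≈ 1.465 × 0.1660 ≈ 0.243 mcg/mL.
Trough 0.2 mcg/mL vs MEC 1 mcg/mL: subtherapeutic.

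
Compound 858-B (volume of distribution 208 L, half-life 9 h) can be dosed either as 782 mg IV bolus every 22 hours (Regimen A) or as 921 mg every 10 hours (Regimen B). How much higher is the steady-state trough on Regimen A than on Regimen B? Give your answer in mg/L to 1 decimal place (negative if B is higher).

Regimen A: f = (1/2)^(22/9) ≈ 0.1837; Cmin,ss = (782/208)·f/(1−f) ≈ 0.846 mg/L.
Regimen B: f = (1/2)^(10/9) ≈ 0.4629; Cmin,ss = (921/208)·f/(1−f) ≈ 3.816 mg/L.
Difference ≈ 0.846 − 3.816 ≈ -2.970 mg/L.

-3.0 mg/L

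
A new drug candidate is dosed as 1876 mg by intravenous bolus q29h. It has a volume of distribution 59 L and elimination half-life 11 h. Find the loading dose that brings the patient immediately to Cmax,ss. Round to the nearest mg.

f = (1/2)^(29/11) ≈ 0.160833; accumulation ratio R = 1/(1−f) ≈ 1.19166.
Loading dose to hit Cmax,ss on first dose: D_load = D_maint·R ≈ 1876 × 1.19166 ≈ 2235.55 mg.

2236 mg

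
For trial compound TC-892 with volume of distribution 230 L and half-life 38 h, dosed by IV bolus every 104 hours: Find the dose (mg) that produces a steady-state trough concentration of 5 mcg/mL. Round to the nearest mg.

6516 mg

τ/t½ = 104/38 ≈ 2.7368, so f = (1/2)^(104/38) ≈ 0.150013.
Cmin,ss = (D/Vd)·f/(1−f), so D = Cmin,ss·Vd·(1−f)/f.
D = 5 × 230 × (1−f)/f ≈ 5 × 230 × 5.66609 ≈ 6516.00 mg.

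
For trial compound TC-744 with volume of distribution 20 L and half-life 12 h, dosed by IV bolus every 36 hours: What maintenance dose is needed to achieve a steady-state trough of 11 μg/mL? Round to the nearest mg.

τ/t½ = 36/12 ≈ 3, so f = (1/2)^(36/12) ≈ 0.125000.
Cmin,ss = (D/Vd)·f/(1−f), so D = Cmin,ss·Vd·(1−f)/f.
D = 11 × 20 × (1−f)/f ≈ 11 × 20 × 7.00000 ≈ 1540.00 mg.

1540 mg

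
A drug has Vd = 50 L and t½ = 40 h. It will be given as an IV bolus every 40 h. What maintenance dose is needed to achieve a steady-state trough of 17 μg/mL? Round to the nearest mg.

850 mg

τ/t½ = 40/40 ≈ 1, so f = (1/2)^(40/40) ≈ 0.500000.
Cmin,ss = (D/Vd)·f/(1−f), so D = Cmin,ss·Vd·(1−f)/f.
D = 17 × 50 × (1−f)/f ≈ 17 × 50 × 1.00000 ≈ 850.00 mg.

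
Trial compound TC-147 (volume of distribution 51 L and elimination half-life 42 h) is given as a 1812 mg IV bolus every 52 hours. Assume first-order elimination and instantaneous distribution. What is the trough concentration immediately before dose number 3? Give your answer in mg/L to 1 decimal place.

f = (1/2)^(τ/t½) = (1/2)^(52/42) ≈ 0.4239.
C₀ = D/Vd = 1812/51 ≈ 35.529 mg/L.
Before the 3rd dose, 2 doses have been given. Superposition: Cmin = C₀·(f + f²).
≈ 35.529 × (0.4239 + 0.1797) ≈ 35.529 × 0.6036 ≈ 21.445 mg/L.

21.4 mg/L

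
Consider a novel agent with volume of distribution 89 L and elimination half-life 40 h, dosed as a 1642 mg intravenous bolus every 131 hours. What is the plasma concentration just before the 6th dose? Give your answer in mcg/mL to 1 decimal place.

2.1 mcg/mL

f = (1/2)^(τ/t½) = (1/2)^(131/40) ≈ 0.1033.
C₀ = D/Vd = 1642/89 ≈ 18.449 mcg/mL.
Before the 6th dose, 5 doses have been given. Superposition: Cmin = C₀·(f + f² + … + f^5).
≈ 18.449 × (0.1033 + 0.0107 + 0.0011 + 0.0001 + 0.0000) ≈ 18.449 × 0.1152 ≈ 2.125 mcg/mL.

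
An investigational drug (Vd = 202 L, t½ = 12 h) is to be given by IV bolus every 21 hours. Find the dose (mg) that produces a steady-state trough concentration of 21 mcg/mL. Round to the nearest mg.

τ/t½ = 21/12 ≈ 1.75, so f = (1/2)^(21/12) ≈ 0.297302.
Cmin,ss = (D/Vd)·f/(1−f), so D = Cmin,ss·Vd·(1−f)/f.
D = 21 × 202 × (1−f)/f ≈ 21 × 202 × 2.36358 ≈ 10026.31 mg.

10026 mg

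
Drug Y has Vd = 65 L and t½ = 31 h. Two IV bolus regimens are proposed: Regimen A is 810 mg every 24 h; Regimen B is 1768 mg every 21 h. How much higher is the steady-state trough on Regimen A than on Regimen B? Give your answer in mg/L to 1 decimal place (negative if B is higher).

Regimen A: f = (1/2)^(24/31) ≈ 0.5847; Cmin,ss = (810/65)·f/(1−f) ≈ 17.545 mg/L.
Regimen B: f = (1/2)^(21/31) ≈ 0.6253; Cmin,ss = (1768/65)·f/(1−f) ≈ 45.391 mg/L.
Difference ≈ 17.545 − 45.391 ≈ -27.846 mg/L.

-27.8 mg/L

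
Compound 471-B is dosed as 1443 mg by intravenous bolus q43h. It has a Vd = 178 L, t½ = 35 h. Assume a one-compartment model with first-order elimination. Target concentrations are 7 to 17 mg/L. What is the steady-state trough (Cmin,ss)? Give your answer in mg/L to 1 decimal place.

6.0 mg/L

Over one 43-h interval, 43/35 ≈ 1.2286 half-lives elapse, leaving f ≈ 0.4267 of each dose.
Accumulation ratio R = 1/(1 − f) ≈ 1/0.5733 ≈ 1.7443.
Single-dose peak C₀ = D/Vd = 1443/178 ≈ 8.107 mg/L.
Steady-state peak Cmax,ss = C₀·R ≈ 8.107 × 1.7443 ≈ 14.141 mg/L.
One interval later, Cmin,ss = Cmax,ss·e^(−kτ) ≈ 14.141 × 0.4267 ≈ 6.034 mg/L.
Trough 6.0 mg/L vs MEC 7 mg/L: subtherapeutic.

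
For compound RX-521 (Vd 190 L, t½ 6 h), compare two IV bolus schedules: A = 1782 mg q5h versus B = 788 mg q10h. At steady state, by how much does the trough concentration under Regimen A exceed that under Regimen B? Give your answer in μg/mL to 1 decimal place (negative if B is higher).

Regimen A: f = (1/2)^(5/6) ≈ 0.5612; Cmin,ss = (1782/190)·f/(1−f) ≈ 11.995 μg/mL.
Regimen B: f = (1/2)^(10/6) ≈ 0.3150; Cmin,ss = (788/190)·f/(1−f) ≈ 1.907 μg/mL.
Difference ≈ 11.995 − 1.907 ≈ 10.088 μg/mL.

10.1 μg/mL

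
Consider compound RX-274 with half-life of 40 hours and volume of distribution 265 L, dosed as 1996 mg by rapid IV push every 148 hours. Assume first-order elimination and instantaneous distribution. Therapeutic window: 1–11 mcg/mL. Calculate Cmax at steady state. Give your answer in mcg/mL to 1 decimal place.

τ/t½ = 148/40 ≈ 3.7, so fraction remaining f = (1/2)^(148/40) ≈ 0.0769.
Accumulation ratio R = 1/(1 − f) ≈ 1/0.9231 ≈ 1.0833.
Each bolus raises the concentration by D/Vd = 1996/265 ≈ 7.532 mcg/mL.
Steady-state peak Cmax,ss = C₀·R ≈ 7.532 × 1.0833 ≈ 8.159 mcg/mL.
Peak 8.2 mcg/mL vs MTC 11 mcg/mL: below toxic threshold.

8.2 mcg/mL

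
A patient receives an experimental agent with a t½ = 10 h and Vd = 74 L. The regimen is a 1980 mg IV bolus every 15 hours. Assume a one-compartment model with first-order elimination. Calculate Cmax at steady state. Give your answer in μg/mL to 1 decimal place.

41.4 μg/mL

Over one 15-h interval, 15/10 ≈ 1.5 half-lives elapse, leaving f ≈ 0.3536 of each dose.
Accumulation ratio R = 1/(1 − f) ≈ 1/0.6464 ≈ 1.5470.
Single-dose peak C₀ = D/Vd = 1980/74 ≈ 26.757 μg/mL.
Cmax,ss = C₀/(1 − f) ≈ 26.757/0.6464 ≈ 41.394 μg/mL.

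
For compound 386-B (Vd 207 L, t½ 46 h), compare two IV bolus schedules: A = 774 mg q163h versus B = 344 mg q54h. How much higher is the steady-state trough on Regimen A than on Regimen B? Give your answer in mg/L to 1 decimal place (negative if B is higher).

Regimen A: f = (1/2)^(163/46) ≈ 0.0858; Cmin,ss = (774/207)·f/(1−f) ≈ 0.351 mg/L.
Regimen B: f = (1/2)^(54/46) ≈ 0.4432; Cmin,ss = (344/207)·f/(1−f) ≈ 1.323 mg/L.
Difference ≈ 0.351 − 1.323 ≈ -0.972 mg/L.

-1.0 mg/L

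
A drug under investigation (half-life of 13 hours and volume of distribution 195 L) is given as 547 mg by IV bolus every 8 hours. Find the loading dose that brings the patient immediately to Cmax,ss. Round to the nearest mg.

f = (1/2)^(8/13) ≈ 0.652756; accumulation ratio R = 1/(1−f) ≈ 2.87982.
Loading dose to hit Cmax,ss on first dose: D_load = D_maint·R ≈ 547 × 2.87982 ≈ 1575.26 mg.

1575 mg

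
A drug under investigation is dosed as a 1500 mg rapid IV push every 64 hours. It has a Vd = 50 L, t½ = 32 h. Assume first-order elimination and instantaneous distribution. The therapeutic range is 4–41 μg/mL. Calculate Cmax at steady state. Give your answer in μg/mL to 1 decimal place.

τ = 64 h = 2 half-lives, so f = (1/2)^2 = 0.25.
Accumulation ratio R = 1/(1 − f) = 1/0.75 = 4/3.
Single-dose peak C₀ = D/Vd = 1500/50 = 30 μg/mL.
Steady-state peak Cmax,ss = C₀·R = 30 × 4/3 ≈ 40.000 μg/mL.
Peak 40.0 μg/mL vs MTC 41 μg/mL: below toxic threshold.

40.0 μg/mL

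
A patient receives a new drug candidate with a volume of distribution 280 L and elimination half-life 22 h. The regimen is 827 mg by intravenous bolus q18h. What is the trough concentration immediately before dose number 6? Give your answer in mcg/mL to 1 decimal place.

f = (1/2)^(τ/t½) = (1/2)^(18/22) ≈ 0.5672.
C₀ = D/Vd = 827/280 ≈ 2.954 mcg/mL.
Before the 6th dose, 5 doses have been given. Superposition: Cmin = C₀·(f + f² + … + f^5).
≈ 2.954 × (0.5672 + 0.3217 + 0.1825 + 0.1035 + 0.0587) ≈ 2.954 × 1.2336 ≈ 3.644 mcg/mL.

3.6 mcg/mL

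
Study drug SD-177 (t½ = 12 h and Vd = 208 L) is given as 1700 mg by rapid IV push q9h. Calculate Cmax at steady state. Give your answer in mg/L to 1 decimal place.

Over one 9-h interval, 9/12 ≈ 0.75 half-lives elapse, leaving f ≈ 0.5946 of each dose.
Accumulation ratio R = 1/(1 − f) ≈ 1/0.4054 ≈ 2.4667.
Single-dose peak C₀ = D/Vd = 1700/208 ≈ 8.173 mg/L.
Steady-state peak Cmax,ss = C₀·R ≈ 8.173 × 2.4667 ≈ 20.160 mg/L.

20.2 mg/L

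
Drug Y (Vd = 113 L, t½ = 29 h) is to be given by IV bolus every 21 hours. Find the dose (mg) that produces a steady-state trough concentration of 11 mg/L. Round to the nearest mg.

τ/t½ = 21/29 ≈ 0.72414, so f = (1/2)^(21/29) ≈ 0.605359.
Cmin,ss = (D/Vd)·f/(1−f), so D = Cmin,ss·Vd·(1−f)/f.
D = 11 × 113 × (1−f)/f ≈ 11 × 113 × 0.65191 ≈ 810.32 mg.

810 mg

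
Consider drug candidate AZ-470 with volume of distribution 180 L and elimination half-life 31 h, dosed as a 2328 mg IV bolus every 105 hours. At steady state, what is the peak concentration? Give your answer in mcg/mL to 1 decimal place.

14.3 mcg/mL

k = ln2/t½ = ln2/31 ≈ 0.022360 h⁻¹; fraction remaining f = e^(−kτ) = e^(−0.022360×105) ≈ 0.0956.
Accumulation ratio R = 1/(1 − f) ≈ 1/0.9044 ≈ 1.1057.
Single-dose peak C₀ = D/Vd = 2328/180 ≈ 12.933 mcg/mL.
Cmax,ss = C₀/(1 − f) ≈ 12.933/0.9044 ≈ 14.300 mcg/mL.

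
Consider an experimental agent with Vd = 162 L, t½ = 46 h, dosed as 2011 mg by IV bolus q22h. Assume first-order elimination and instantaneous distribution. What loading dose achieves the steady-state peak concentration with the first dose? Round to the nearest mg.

f = (1/2)^(22/46) ≈ 0.717842; accumulation ratio R = 1/(1−f) ≈ 3.54411.
Loading dose to hit Cmax,ss on first dose: D_load = D_maint·R ≈ 2011 × 3.54411 ≈ 7127.21 mg.

7127 mg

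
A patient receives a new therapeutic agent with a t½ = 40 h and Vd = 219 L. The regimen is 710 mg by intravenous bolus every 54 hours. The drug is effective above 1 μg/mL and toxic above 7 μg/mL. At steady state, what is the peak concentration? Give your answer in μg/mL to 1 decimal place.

5.3 μg/mL

Over one 54-h interval, 54/40 ≈ 1.35 half-lives elapse, leaving f ≈ 0.3923 of each dose.
At steady state, accumulation factor R = 1/(1 − e^(−kτ)) ≈ 1.6455.
Each bolus raises the concentration by D/Vd = 710/219 ≈ 3.242 μg/mL.
Steady-state peak Cmax,ss = C₀·R ≈ 3.242 × 1.6455 ≈ 5.335 μg/mL.
Peak 5.3 μg/mL vs MTC 7 μg/mL: below toxic threshold.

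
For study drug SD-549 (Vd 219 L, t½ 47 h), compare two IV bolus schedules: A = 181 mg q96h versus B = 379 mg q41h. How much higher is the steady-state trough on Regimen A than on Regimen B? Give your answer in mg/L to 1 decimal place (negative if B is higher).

-1.8 mg/L

Regimen A: f = (1/2)^(96/47) ≈ 0.2427; Cmin,ss = (181/219)·f/(1−f) ≈ 0.265 mg/L.
Regimen B: f = (1/2)^(41/47) ≈ 0.5463; Cmin,ss = (379/219)·f/(1−f) ≈ 2.084 mg/L.
Difference ≈ 0.265 − 2.084 ≈ -1.819 mg/L.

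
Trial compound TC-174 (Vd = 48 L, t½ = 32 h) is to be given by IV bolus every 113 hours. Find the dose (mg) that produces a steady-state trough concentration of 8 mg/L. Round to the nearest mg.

τ/t½ = 113/32 ≈ 3.5312, so f = (1/2)^(113/32) ≈ 0.086494.
Cmin,ss = (D/Vd)·f/(1−f), so D = Cmin,ss·Vd·(1−f)/f.
D = 8 × 48 × (1−f)/f ≈ 8 × 48 × 10.56150 ≈ 4055.62 mg.

4056 mg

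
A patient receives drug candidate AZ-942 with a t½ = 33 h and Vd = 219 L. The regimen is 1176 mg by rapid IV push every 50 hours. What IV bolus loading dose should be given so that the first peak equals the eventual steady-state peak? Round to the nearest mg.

1809 mg

f = (1/2)^(50/33) ≈ 0.349860; accumulation ratio R = 1/(1−f) ≈ 1.53813.
Loading dose to hit Cmax,ss on first dose: D_load = D_maint·R ≈ 1176 × 1.53813 ≈ 1808.84 mg.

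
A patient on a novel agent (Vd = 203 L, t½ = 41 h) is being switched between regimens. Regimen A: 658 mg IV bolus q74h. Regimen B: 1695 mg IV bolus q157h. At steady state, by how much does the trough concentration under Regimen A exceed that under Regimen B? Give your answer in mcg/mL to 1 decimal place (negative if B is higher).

Regimen A: f = (1/2)^(74/41) ≈ 0.2862; Cmin,ss = (658/203)·f/(1−f) ≈ 1.300 mcg/mL.
Regimen B: f = (1/2)^(157/41) ≈ 0.0704; Cmin,ss = (1695/203)·f/(1−f) ≈ 0.632 mcg/mL.
Difference ≈ 1.300 − 0.632 ≈ 0.668 mcg/mL.

0.7 mcg/mL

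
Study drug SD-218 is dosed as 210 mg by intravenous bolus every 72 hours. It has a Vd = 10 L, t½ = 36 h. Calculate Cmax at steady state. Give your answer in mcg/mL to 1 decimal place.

28.0 mcg/mL

The dosing interval is 2 half-lives, so f = 2^(−2) = 0.25.
At steady state, R = 1/(1 − 0.25) = 4/3.
Single-dose peak C₀ = D/Vd = 210/10 = 21 mcg/mL.
Steady-state peak Cmax,ss = C₀·R = 21 × 4/3 ≈ 28.000 mcg/mL.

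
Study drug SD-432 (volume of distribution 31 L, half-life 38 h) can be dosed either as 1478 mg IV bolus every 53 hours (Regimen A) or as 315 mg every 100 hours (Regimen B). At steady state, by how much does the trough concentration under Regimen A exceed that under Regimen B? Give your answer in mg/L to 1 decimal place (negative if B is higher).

27.3 mg/L

Regimen A: f = (1/2)^(53/38) ≈ 0.3803; Cmin,ss = (1478/31)·f/(1−f) ≈ 29.259 mg/L.
Regimen B: f = (1/2)^(100/38) ≈ 0.1614; Cmin,ss = (315/31)·f/(1−f) ≈ 1.956 mg/L.
Difference ≈ 29.259 − 1.956 ≈ 27.303 mg/L.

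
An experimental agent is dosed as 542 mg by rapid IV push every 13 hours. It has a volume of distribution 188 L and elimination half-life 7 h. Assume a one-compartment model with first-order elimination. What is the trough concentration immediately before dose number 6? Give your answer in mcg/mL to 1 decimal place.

1.1 mcg/mL

f = (1/2)^(τ/t½) = (1/2)^(13/7) ≈ 0.2760.
C₀ = D/Vd = 542/188 ≈ 2.883 mcg/mL.
Before the 6th dose, 5 doses have been given. Superposition: Cmin = C₀·(f + f² + … + f^5).
≈ 2.883 × (0.2760 + 0.0762 + 0.0210 + 0.0058 + 0.0016) ≈ 2.883 × 0.3806 ≈ 1.097 mcg/mL.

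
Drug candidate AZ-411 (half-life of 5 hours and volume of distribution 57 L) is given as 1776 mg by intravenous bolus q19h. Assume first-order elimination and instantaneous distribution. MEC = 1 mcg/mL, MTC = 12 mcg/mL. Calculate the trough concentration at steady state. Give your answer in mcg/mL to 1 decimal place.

2.4 mcg/mL

Over one 19-h interval, 19/5 ≈ 3.8 half-lives elapse, leaving f ≈ 0.0718 of each dose.
At steady state, accumulation factor R = 1/(1 − e^(−kτ)) ≈ 1.0774.
Each bolus raises the concentration by D/Vd = 1776/57 ≈ 31.158 mcg/mL.
Steady-state peak Cmax,ss = C₀·R ≈ 31.158 × 1.0774 ≈ 33.570 mcg/mL.
Steady-state trough Cmin,ss = Cmax,ss·f ≈ 33.570 × 0.0718 ≈ 2.410 mcg/mL.
Trough 2.4 mcg/mL vs MEC 1 mcg/mL: adequate.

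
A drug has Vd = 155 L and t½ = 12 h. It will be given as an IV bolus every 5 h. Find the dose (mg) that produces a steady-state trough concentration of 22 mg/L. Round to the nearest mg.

τ/t½ = 5/12 ≈ 0.41667, so f = (1/2)^(5/12) ≈ 0.749154.
Cmin,ss = (D/Vd)·f/(1−f), so D = Cmin,ss·Vd·(1−f)/f.
D = 22 × 155 × (1−f)/f ≈ 22 × 155 × 0.33484 ≈ 1141.80 mg.

1142 mg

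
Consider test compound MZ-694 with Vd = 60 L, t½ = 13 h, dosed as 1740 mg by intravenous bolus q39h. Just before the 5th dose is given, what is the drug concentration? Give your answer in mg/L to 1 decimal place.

f = (1/2)^(τ/t½) = (1/2)^(39/13) ≈ 0.1250.
C₀ = D/Vd = 1740/60 ≈ 29.000 mg/L.
Before the 5th dose, 4 doses have been given. Superposition: Cmin = C₀·(f + f² + … + f^4).
≈ 29.000 × (0.1250 + 0.0156 + 0.0020 + 0.0002) ≈ 29.000 × 0.1428 ≈ 4.141 mg/L.

4.1 mg/L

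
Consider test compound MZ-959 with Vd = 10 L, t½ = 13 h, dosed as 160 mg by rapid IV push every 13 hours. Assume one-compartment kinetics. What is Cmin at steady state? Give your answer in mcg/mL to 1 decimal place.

16.0 mcg/mL

τ = 13 h = 1 half-life, so f = (1/2)^1 = 0.5.
At steady state, R = 1/(1 − 0.5) = 2/1.
Single-dose peak C₀ = D/Vd = 160/10 = 16 mcg/mL.
Steady-state peak Cmax,ss = C₀·R = 16 × 2/1 ≈ 32.000 mcg/mL.
Steady-state trough Cmin,ss = Cmax,ss·f ≈ 32.000 × 0.5 ≈ 16.000 mcg/mL.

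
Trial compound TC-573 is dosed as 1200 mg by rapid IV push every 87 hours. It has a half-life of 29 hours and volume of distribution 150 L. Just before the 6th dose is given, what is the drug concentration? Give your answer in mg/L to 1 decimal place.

f = (1/2)^(τ/t½) = (1/2)^(87/29) ≈ 0.1250.
C₀ = D/Vd = 1200/150 ≈ 8.000 mg/L.
Before the 6th dose, 5 doses have been given. Superposition: Cmin = C₀·(f + f² + … + f^5).
≈ 8.000 × (0.1250 + 0.0156 + 0.0020 + 0.0002 + 0.0000) ≈ 8.000 × 0.1428 ≈ 1.142 mg/L.

1.1 mg/L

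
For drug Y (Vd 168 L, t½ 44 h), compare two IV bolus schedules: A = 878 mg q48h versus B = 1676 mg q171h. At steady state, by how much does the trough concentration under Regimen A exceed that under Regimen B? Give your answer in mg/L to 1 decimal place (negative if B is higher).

Regimen A: f = (1/2)^(48/44) ≈ 0.4695; Cmin,ss = (878/168)·f/(1−f) ≈ 4.625 mg/L.
Regimen B: f = (1/2)^(171/44) ≈ 0.0676; Cmin,ss = (1676/168)·f/(1−f) ≈ 0.723 mg/L.
Difference ≈ 4.625 − 0.723 ≈ 3.902 mg/L.

3.9 mg/L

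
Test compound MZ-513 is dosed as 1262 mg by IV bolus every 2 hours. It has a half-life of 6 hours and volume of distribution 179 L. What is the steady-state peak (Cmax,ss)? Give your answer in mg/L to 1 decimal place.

34.2 mg/L

k = ln2/t½ = ln2/6 ≈ 0.115525 h⁻¹; fraction remaining f = e^(−kτ) = e^(−0.115525×2) ≈ 0.7937.
At steady state, accumulation factor R = 1/(1 − e^(−kτ)) ≈ 4.8473.
Single-dose peak C₀ = D/Vd = 1262/179 ≈ 7.050 mg/L.
Cmax,ss = C₀/(1 − f) ≈ 7.050/0.2063 ≈ 34.174 mg/L.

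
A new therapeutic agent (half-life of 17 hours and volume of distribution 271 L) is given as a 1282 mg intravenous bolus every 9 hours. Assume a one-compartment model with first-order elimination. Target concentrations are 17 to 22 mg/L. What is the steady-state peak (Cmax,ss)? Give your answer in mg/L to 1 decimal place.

15.4 mg/L

τ/t½ = 9/17 ≈ 0.52941, so fraction remaining f = (1/2)^(9/17) ≈ 0.6928.
Accumulation ratio R = 1/(1 − f) ≈ 1/0.3072 ≈ 3.2552.
Each bolus raises the concentration by D/Vd = 1282/271 ≈ 4.731 mg/L.
Steady-state peak Cmax,ss = C₀·R ≈ 4.731 × 3.2552 ≈ 15.400 mg/L.
Peak 15.4 mg/L vs MTC 22 mg/L: below toxic threshold.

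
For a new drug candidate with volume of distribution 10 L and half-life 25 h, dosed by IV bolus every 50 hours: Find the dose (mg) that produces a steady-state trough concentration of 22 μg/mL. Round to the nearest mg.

τ/t½ = 50/25 ≈ 2, so f = (1/2)^(50/25) ≈ 0.250000.
Cmin,ss = (D/Vd)·f/(1−f), so D = Cmin,ss·Vd·(1−f)/f.
D = 22 × 10 × (1−f)/f ≈ 22 × 10 × 3.00000 ≈ 660.00 mg.

660 mg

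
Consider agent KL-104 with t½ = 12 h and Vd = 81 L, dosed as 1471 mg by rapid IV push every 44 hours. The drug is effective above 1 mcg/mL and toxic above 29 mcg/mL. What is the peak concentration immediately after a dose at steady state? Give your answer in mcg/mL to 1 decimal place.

19.7 mcg/mL

k = ln2/t½ = ln2/12 ≈ 0.057762 h⁻¹; fraction remaining f = e^(−kτ) = e^(−0.057762×44) ≈ 0.0787.
Accumulation ratio R = 1/(1 − f) ≈ 1/0.9213 ≈ 1.0854.
Single-dose peak C₀ = D/Vd = 1471/81 ≈ 18.160 mcg/mL.
Steady-state peak Cmax,ss = C₀·R ≈ 18.160 × 1.0854 ≈ 19.711 mcg/mL.
Peak 19.7 mcg/mL vs MTC 29 mcg/mL: below toxic threshold.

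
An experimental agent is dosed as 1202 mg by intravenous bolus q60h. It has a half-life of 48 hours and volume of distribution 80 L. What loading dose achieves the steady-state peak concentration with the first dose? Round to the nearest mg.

f = (1/2)^(60/48) ≈ 0.420448; accumulation ratio R = 1/(1−f) ≈ 1.72547.
Loading dose to hit Cmax,ss on first dose: D_load = D_maint·R ≈ 1202 × 1.72547 ≈ 2074.01 mg.

2074 mg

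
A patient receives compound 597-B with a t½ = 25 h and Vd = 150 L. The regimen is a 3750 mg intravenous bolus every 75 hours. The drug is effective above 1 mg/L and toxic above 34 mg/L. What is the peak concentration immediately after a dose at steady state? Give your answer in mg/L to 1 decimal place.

28.6 mg/L

The dosing interval is 3 half-lives, so f = 2^(−3) = 0.125.
Accumulation ratio R = 1/(1 − f) = 1/0.875 = 8/7.
Single-dose peak C₀ = D/Vd = 3750/150 = 25 mg/L.
Steady-state peak Cmax,ss = C₀·R = 25 × 8/7 ≈ 28.571 mg/L.
Peak 28.6 mg/L vs MTC 34 mg/L: below toxic threshold.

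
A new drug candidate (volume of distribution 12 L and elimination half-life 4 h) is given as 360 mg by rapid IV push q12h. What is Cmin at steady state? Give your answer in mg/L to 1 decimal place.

τ = 12 h = 3 half-lives, so f = (1/2)^3 = 0.125.
Accumulation ratio R = 1/(1 − f) = 1/0.875 = 8/7.
Single-dose peak C₀ = D/Vd = 360/12 = 30 mg/L.
Steady-state peak Cmax,ss = C₀·R = 30 × 8/7 ≈ 34.286 mg/L.
Steady-state trough Cmin,ss = Cmax,ss·f ≈ 34.286 × 0.125 ≈ 4.286 mg/L.

4.3 mg/L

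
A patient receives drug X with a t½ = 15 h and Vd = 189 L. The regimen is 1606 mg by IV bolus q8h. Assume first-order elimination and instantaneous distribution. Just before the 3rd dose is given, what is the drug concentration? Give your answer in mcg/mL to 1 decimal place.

f = (1/2)^(τ/t½) = (1/2)^(8/15) ≈ 0.6910.
C₀ = D/Vd = 1606/189 ≈ 8.497 mcg/mL.
Before the 3rd dose, 2 doses have been given. Superposition: Cmin = C₀·(f + f²).
≈ 8.497 × (0.6910 + 0.4775) ≈ 8.497 × 1.1685 ≈ 9.929 mcg/mL.

9.9 mcg/mL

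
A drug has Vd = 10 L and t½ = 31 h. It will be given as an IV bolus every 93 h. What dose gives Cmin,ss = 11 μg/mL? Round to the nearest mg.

770 mg

τ/t½ = 93/31 ≈ 3, so f = (1/2)^(93/31) ≈ 0.125000.
Cmin,ss = (D/Vd)·f/(1−f), so D = Cmin,ss·Vd·(1−f)/f.
D = 11 × 10 × (1−f)/f ≈ 11 × 10 × 7.00000 ≈ 770.00 mg.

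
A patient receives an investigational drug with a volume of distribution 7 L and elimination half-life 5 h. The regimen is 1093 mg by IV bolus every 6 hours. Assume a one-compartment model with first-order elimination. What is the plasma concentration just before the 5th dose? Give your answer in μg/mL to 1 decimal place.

f = (1/2)^(τ/t½) = (1/2)^(6/5) ≈ 0.4353.
C₀ = D/Vd = 1093/7 ≈ 156.143 μg/mL.
Before the 5th dose, 4 doses have been given. Superposition: Cmin = C₀·(f + f² + … + f^4).
≈ 156.143 × (0.4353 + 0.1895 + 0.0825 + 0.0359) ≈ 156.143 × 0.7432 ≈ 116.045 μg/mL.

116.0 μg/mL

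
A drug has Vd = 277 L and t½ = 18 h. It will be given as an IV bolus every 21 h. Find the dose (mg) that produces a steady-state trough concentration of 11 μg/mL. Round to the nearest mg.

3793 mg

τ/t½ = 21/18 ≈ 1.1667, so f = (1/2)^(21/18) ≈ 0.445449.
Cmin,ss = (D/Vd)·f/(1−f), so D = Cmin,ss·Vd·(1−f)/f.
D = 11 × 277 × (1−f)/f ≈ 11 × 277 × 1.24493 ≈ 3793.30 mg.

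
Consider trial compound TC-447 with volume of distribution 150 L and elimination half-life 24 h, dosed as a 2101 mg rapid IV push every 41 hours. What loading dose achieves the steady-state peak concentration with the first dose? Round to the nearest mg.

f = (1/2)^(41/24) ≈ 0.306013; accumulation ratio R = 1/(1−f) ≈ 1.44095.
Loading dose to hit Cmax,ss on first dose: D_load = D_maint·R ≈ 2101 × 1.44095 ≈ 3027.44 mg.

3027 mg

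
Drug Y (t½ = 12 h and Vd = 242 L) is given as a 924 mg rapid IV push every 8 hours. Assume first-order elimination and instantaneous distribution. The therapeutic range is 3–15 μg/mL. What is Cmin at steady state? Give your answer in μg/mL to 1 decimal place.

Over one 8-h interval, 8/12 ≈ 0.66667 half-lives elapse, leaving f ≈ 0.6300 of each dose.
At steady state, accumulation factor R = 1/(1 − e^(−kτ)) ≈ 2.7027.
Single-dose peak C₀ = D/Vd = 924/242 ≈ 3.818 μg/mL.
Steady-state peak Cmax,ss = C₀·R ≈ 3.818 × 2.7027 ≈ 10.319 μg/mL.
One interval later, Cmin,ss = Cmax,ss·e^(−kτ) ≈ 10.319 × 0.6300 ≈ 6.501 μg/mL.
Trough 6.5 μg/mL vs MEC 3 μg/mL: adequate.

6.5 μg/mL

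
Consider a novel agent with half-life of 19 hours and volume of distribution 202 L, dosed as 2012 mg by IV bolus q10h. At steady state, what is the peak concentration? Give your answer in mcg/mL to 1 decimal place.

τ/t½ = 10/19 ≈ 0.52632, so fraction remaining f = (1/2)^(10/19) ≈ 0.6943.
At steady state, accumulation factor R = 1/(1 − e^(−kτ)) ≈ 3.2712.
Single-dose peak C₀ = D/Vd = 2012/202 ≈ 9.960 mcg/mL.
Cmax,ss = C₀/(1 − f) ≈ 9.960/0.3057 ≈ 32.581 mcg/mL.

32.6 mcg/mL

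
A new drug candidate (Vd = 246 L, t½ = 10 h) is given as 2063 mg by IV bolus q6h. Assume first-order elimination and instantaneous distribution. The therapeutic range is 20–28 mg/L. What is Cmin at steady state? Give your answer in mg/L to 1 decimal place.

16.3 mg/L

τ/t½ = 6/10 ≈ 0.6, so fraction remaining f = (1/2)^(6/10) ≈ 0.6598.
Accumulation ratio R = 1/(1 − f) ≈ 1/0.3402 ≈ 2.9394.
Single-dose peak C₀ = D/Vd = 2063/246 ≈ 8.386 mg/L.
Cmax,ss = C₀/(1 − f) ≈ 8.386/0.3402 ≈ 24.650 mg/L.
One interval later, Cmin,ss = Cmax,ss·e^(−kτ) ≈ 24.650 × 0.6598 ≈ 16.264 mg/L.
Trough 16.3 mg/L vs MEC 20 mg/L: subtherapeutic.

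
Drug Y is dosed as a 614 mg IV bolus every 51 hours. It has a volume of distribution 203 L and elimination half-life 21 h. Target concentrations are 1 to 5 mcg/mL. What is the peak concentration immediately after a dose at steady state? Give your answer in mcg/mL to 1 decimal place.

3.7 mcg/mL

Over one 51-h interval, 51/21 ≈ 2.4286 half-lives elapse, leaving f ≈ 0.1857 of each dose.
At steady state, accumulation factor R = 1/(1 − e^(−kτ)) ≈ 1.2280.
Each bolus raises the concentration by D/Vd = 614/203 ≈ 3.025 mcg/mL.
Steady-state peak Cmax,ss = C₀·R ≈ 3.025 × 1.2280 ≈ 3.715 mcg/mL.
Peak 3.7 mcg/mL vs MTC 5 mcg/mL: below toxic threshold.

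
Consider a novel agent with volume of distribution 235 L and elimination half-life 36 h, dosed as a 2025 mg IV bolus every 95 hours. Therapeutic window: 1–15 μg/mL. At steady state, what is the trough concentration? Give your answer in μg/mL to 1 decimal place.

Over one 95-h interval, 95/36 ≈ 2.6389 half-lives elapse, leaving f ≈ 0.1606 of each dose.
Accumulation ratio R = 1/(1 − f) ≈ 1/0.8394 ≈ 1.1913.
Each bolus raises the concentration by D/Vd = 2025/235 ≈ 8.617 μg/mL.
Steady-state peak Cmax,ss = C₀·R ≈ 8.617 × 1.1913 ≈ 10.265 μg/mL.
Steady-state trough Cmin,ss = Cmax,ss·f ≈ 10.265 × 0.1606 ≈ 1.649 μg/mL.
Trough 1.6 μg/mL vs MEC 1 μg/mL: adequate.

1.6 μg/mL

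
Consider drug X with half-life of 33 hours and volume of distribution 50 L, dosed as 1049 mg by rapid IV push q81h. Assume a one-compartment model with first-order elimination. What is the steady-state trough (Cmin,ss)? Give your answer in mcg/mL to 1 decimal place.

k = ln2/t½ = ln2/33 ≈ 0.021004 h⁻¹; fraction remaining f = e^(−kτ) = e^(−0.021004×81) ≈ 0.1824.
Accumulation ratio R = 1/(1 − f) ≈ 1/0.8176 ≈ 1.2231.
Single-dose peak C₀ = D/Vd = 1049/50 ≈ 20.980 mcg/mL.
Steady-state peak Cmax,ss = C₀·R ≈ 20.980 × 1.2231 ≈ 25.661 mcg/mL.
Steady-state trough Cmin,ss = Cmax,ss·f ≈ 25.661 × 0.1824 ≈ 4.681 mcg/mL.

4.7 mcg/mL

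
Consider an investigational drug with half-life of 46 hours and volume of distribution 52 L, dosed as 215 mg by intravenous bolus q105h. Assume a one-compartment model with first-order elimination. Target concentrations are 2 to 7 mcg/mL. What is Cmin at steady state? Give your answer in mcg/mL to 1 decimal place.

k = ln2/t½ = ln2/46 ≈ 0.015068 h⁻¹; fraction remaining f = e^(−kτ) = e^(−0.015068×105) ≈ 0.2055.
At steady state, accumulation factor R = 1/(1 − e^(−kτ)) ≈ 1.2587.
Each bolus raises the concentration by D/Vd = 215/52 ≈ 4.135 mcg/mL.
Cmax,ss = C₀/(1 − f) ≈ 4.135/0.7945 ≈ 5.205 mcg/mL.
One interval later, Cmin,ss = Cmax,ss·e^(−kτ) ≈ 5.205 × 0.2055 ≈ 1.070 mcg/mL.
Trough 1.1 mcg/mL vs MEC 2 mcg/mL: subtherapeutic.

1.1 mcg/mL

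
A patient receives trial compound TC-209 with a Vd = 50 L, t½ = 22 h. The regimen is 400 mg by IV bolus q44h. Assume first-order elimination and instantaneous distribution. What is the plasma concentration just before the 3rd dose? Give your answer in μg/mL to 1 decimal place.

f = (1/2)^(τ/t½) = (1/2)^(44/22) ≈ 0.2500.
C₀ = D/Vd = 400/50 ≈ 8.000 μg/mL.
Before the 3rd dose, 2 doses have been given. Superposition: Cmin = C₀·(f + f²).
≈ 8.000 × (0.2500 + 0.0625) ≈ 8.000 × 0.3125 ≈ 2.500 μg/mL.

2.5 μg/mL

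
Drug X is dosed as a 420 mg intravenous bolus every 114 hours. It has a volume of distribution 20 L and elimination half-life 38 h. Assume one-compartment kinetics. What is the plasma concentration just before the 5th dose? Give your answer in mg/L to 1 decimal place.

f = (1/2)^(τ/t½) = (1/2)^(114/38) ≈ 0.1250.
C₀ = D/Vd = 420/20 ≈ 21.000 mg/L.
Before the 5th dose, 4 doses have been given. Superposition: Cmin = C₀·(f + f² + … + f^4).
≈ 21.000 × (0.1250 + 0.0156 + 0.0020 + 0.0002) ≈ 21.000 × 0.1428 ≈ 2.999 mg/L.

3.0 mg/L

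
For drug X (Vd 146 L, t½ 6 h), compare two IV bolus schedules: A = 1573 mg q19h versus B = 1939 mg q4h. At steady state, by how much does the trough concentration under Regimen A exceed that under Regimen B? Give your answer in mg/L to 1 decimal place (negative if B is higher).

Regimen A: f = (1/2)^(19/6) ≈ 0.1114; Cmin,ss = (1573/146)·f/(1−f) ≈ 1.351 mg/L.
Regimen B: f = (1/2)^(4/6) ≈ 0.6300; Cmin,ss = (1939/146)·f/(1−f) ≈ 22.613 mg/L.
Difference ≈ 1.351 − 22.613 ≈ -21.262 mg/L.

-21.3 mg/L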